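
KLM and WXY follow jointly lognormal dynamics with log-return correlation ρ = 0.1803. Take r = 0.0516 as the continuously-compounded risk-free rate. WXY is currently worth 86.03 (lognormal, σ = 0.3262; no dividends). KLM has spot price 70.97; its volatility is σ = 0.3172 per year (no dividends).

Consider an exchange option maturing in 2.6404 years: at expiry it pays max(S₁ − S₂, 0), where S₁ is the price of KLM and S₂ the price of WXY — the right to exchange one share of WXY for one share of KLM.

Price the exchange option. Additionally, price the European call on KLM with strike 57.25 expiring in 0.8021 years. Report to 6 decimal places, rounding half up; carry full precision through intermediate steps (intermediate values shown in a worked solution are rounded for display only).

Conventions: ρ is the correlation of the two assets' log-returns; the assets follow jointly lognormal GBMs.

exchange price = 13.859189
price(KLM call K=57.25) = 17.805318

σ_eff = √(σ₁² + σ₂² − 2ρσ₁σ₂) = √(0.3172² + 0.3262² − 2·0.1803·0.3172·0.3262) = 0.411960
d₁ = (ln(S₁/S₂) + (q₂ − q₁ + σ_eff²/2)T) / (σ_eff√T) = (ln(70.97/86.03) + (0.0 − 0.0 + 0.084855)·2.6404) / 0.669406 = 0.047226
d₂ = d₁ − σ_eff√T = 0.047226 − 0.669406 = -0.622180
N(d₁) = 0.518833,  N(d₂) = 0.266912
V = S₁·e^{−q₁T}·N(d₁) − S₂·e^{−q₂T}·N(d₂) = 36.821608 − 22.962419 = 13.859189
[vanilla: KLM call K=57.25]
σ√T = 0.3172·√0.8021 = 0.284084
d₁ = (ln(S/K) + (r+σ²/2)T) / (σ√T) = (ln(70.97/57.25) + (0.0516+0.3172²/2)·0.8021) / 0.284084 = (0.214830 + 0.081740) / 0.284084 = 1.043950
d₂ = d₁ − σ√T = 1.043950 − 0.284084 = 0.759866
e^{−rT} = 0.959456
N(d₁) = 0.851746,  N(d₂) = 0.776333
price = S·N(d₁) − K·e^{−rT}·N(d₂) = 60.448396 − 42.643078 = 17.805318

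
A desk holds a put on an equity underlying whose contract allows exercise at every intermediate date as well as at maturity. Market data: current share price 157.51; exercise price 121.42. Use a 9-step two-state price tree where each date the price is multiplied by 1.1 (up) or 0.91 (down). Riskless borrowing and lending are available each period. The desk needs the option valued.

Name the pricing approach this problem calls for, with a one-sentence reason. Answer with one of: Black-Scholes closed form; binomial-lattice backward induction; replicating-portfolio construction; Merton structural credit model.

Key observation: the exercise right at every one of the 9 steps is what matters: each node needs max(121.42 − S, continuation), which only the stepwise tree valuation starting from spot 157.51 delivers.

framework: binomial-lattice backward induction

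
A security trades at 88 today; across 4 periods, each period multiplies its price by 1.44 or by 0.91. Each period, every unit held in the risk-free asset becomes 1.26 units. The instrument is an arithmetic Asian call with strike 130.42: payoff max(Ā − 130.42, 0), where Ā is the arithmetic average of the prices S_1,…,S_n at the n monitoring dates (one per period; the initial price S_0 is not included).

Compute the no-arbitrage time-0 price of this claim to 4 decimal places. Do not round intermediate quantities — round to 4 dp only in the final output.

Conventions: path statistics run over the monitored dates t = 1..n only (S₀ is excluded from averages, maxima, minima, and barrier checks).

Risk-neutral up-probability p* = (R−d)/(u−d) = (1.26−0.91)/(1.44−0.91) = 0.6604; the claim prices as the p*-weighted sum of path payoffs discounted by R^4.
Enumerate all 2^4 = 16 price paths (U = up ×1.44, D = down ×0.91); each path with k up-moves has probability p*^k·(1−p*)^(4−k).
DDDD: Ā=69.9033, payoff=0.0000, prob=0.013304
UDDD: Ā=110.6161, payoff=0.0000, prob=0.025869
DUDD: Ā=98.9561, payoff=0.0000, prob=0.025869
UUDD: Ā=156.5899, payoff=26.1699, prob=0.050301
DDUD: Ā=88.3455, payoff=0.0000, prob=0.025869
UDUD: Ā=139.7995, payoff=9.3795, prob=0.050301
DUUD: Ā=128.1395, payoff=0.0000, prob=0.050301
UUUD: Ā=202.7702, payoff=72.3502, prob=0.097808
DDDU: Ā=78.6899, payoff=0.0000, prob=0.025869
UDDU: Ā=124.5203, payoff=0.0000, prob=0.050301
DUDU: Ā=112.8603, payoff=0.0000, prob=0.050301
UUDU: Ā=178.5921, payoff=48.1721, prob=0.097808
DDUU: Ā=102.2497, payoff=0.0000, prob=0.050301
UDUU: Ā=161.8017, payoff=31.3817, prob=0.097808
DUUU: Ā=150.1417, payoff=19.7217, prob=0.097808
UUUU: Ā=237.5868, payoff=107.1668, prob=0.190182
Price = Σ prob·payoff / R^4 = 38.955660 / 2.520474 = 15.4557

price = 15.4557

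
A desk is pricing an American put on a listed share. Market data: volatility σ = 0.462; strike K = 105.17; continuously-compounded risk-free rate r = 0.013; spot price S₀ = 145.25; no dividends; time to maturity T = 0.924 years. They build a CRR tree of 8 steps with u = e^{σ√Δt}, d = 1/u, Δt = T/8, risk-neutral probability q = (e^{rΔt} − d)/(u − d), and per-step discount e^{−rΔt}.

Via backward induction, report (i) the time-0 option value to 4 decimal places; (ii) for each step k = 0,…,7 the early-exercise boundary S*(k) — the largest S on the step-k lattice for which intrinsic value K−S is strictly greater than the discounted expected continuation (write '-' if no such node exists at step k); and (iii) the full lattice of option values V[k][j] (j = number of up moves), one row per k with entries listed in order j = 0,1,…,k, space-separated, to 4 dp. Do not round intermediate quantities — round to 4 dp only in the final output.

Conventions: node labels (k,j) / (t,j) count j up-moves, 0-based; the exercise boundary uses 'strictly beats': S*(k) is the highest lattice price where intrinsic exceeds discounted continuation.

price = 6.5353
boundary = - - - - - 66.2474 77.5101 66.2474
tree:
6.5353
9.9119 2.6808
14.6829 4.4677 0.6385
21.1302 7.3301 1.1966 0.0000
29.3331 11.7832 2.2425 0.0000 0.0000
38.9226 18.4209 4.2025 0.0000 0.0000 0.0000
48.5488 27.6599 7.8757 0.0000 0.0000 0.0000 0.0000
56.7762 38.9226 14.7595 0.0000 0.0000 0.0000 0.0000 0.0000
63.8081 48.5488 27.6599 0.0000 0.0000 0.0000 0.0000 0.0000 0.0000

params: Δt=0.11550 u=1.17001 d=0.85469 q=0.46559 e^(-rΔt)=0.99850
t_8 payoffs: 63.8081 48.5488 27.6599 0.0000 0.0000 0.0000 0.0000 0.0000 0.0000
t_7: node(7,0) S=48.3938 payoff=56.7762 vs cont=56.6184 → 56.7762 [stop]  node(7,1) S=66.2474 payoff=38.9226 vs cont=38.7648 → 38.9226 [stop]  node(7,2) S=90.6876 payoff=14.4824 vs cont=14.7595 → 14.7595 [wait]  node(7,3) S=124.1443 payoff=0.0000 vs cont=0.0000 → 0.0000 [wait]  node(7,4) S=169.9439 payoff=0.0000 vs cont=0.0000 → 0.0000 [wait]  node(7,5) S=232.6401 payoff=0.0000 vs cont=0.0000 → 0.0000 [wait]  node(7,6) S=318.4663 payoff=0.0000 vs cont=0.0000 → 0.0000 [wait]  node(7,7) S=435.9557 payoff=0.0000 vs cont=0.0000 → 0.0000 [wait]  ⇒ S*(7)=66.2474
t_6: node(6,0) S=56.6212 payoff=48.5488 vs cont=48.3910 → 48.5488 [stop]  node(6,1) S=77.5101 payoff=27.6599 vs cont=27.6309 → 27.6599 [stop]  node(6,2) S=106.1053 payoff=0.0000 vs cont=7.8757 → 7.8757 [wait]  node(6,3) S=145.2500 payoff=0.0000 vs cont=0.0000 → 0.0000 [wait]  node(6,4) S=198.8360 payoff=0.0000 vs cont=0.0000 → 0.0000 [wait]  node(6,5) S=272.1911 payoff=0.0000 vs cont=0.0000 → 0.0000 [wait]  node(6,6) S=372.6086 payoff=0.0000 vs cont=0.0000 → 0.0000 [wait]  ⇒ S*(6)=77.5101
t_5: node(5,0) S=66.2474 payoff=38.9226 vs cont=38.7648 → 38.9226 [stop]  node(5,1) S=90.6876 payoff=14.4824 vs cont=18.4209 → 18.4209 [wait]  node(5,2) S=124.1443 payoff=0.0000 vs cont=4.2025 → 4.2025 [wait]  node(5,3) S=169.9439 payoff=0.0000 vs cont=0.0000 → 0.0000 [wait]  node(5,4) S=232.6401 payoff=0.0000 vs cont=0.0000 → 0.0000 [wait]  node(5,5) S=318.4663 payoff=0.0000 vs cont=0.0000 → 0.0000 [wait]  ⇒ S*(5)=66.2474
t_4: node(4,0) S=77.5101 payoff=27.6599 vs cont=29.3331 → 29.3331 [wait]  node(4,1) S=106.1053 payoff=0.0000 vs cont=11.7832 → 11.7832 [wait]  node(4,2) S=145.2500 payoff=0.0000 vs cont=2.2425 → 2.2425 [wait]  node(4,3) S=198.8360 payoff=0.0000 vs cont=0.0000 → 0.0000 [wait]  node(4,4) S=272.1911 payoff=0.0000 vs cont=0.0000 → 0.0000 [wait]  ⇒ S*(4)=-
t_3: node(3,0) S=90.6876 payoff=14.4824 vs cont=21.1302 → 21.1302 [wait]  node(3,1) S=124.1443 payoff=0.0000 vs cont=7.3301 → 7.3301 [wait]  node(3,2) S=169.9439 payoff=0.0000 vs cont=1.1966 → 1.1966 [wait]  node(3,3) S=232.6401 payoff=0.0000 vs cont=0.0000 → 0.0000 [wait]  ⇒ S*(3)=-
t_2: node(2,0) S=106.1053 payoff=0.0000 vs cont=14.6829 → 14.6829 [wait]  node(2,1) S=145.2500 payoff=0.0000 vs cont=4.4677 → 4.4677 [wait]  node(2,2) S=198.8360 payoff=0.0000 vs cont=0.6385 → 0.6385 [wait]  ⇒ S*(2)=-
t_1: node(1,0) S=124.1443 payoff=0.0000 vs cont=9.9119 → 9.9119 [wait]  node(1,1) S=169.9439 payoff=0.0000 vs cont=2.6808 → 2.6808 [wait]  ⇒ S*(1)=-
t_0: node(0,0) S=145.2500 payoff=0.0000 vs cont=6.5353 → 6.5353 [wait]  ⇒ S*(0)=-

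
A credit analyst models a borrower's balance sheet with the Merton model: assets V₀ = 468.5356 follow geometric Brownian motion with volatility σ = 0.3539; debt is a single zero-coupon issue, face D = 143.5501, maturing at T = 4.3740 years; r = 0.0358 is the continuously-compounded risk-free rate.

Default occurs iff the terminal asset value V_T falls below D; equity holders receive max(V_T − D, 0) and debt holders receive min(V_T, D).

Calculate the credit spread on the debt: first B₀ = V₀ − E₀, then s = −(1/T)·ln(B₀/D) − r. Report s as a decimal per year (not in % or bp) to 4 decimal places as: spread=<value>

spread=0.0044

With assets at 468.5356 and a single debt payment of 143.5501 at 4.3740 years:
d₁ = [ln(V₀/D) + (r + σ²/2)T] / (σ√T)
   = [ln(468.5356/143.5501) + (0.0358 + 0.5·0.3539²)·4.3740] / (0.3539·√4.3740)
   = [1.182928 + 0.430500] / 0.740150 = 2.179866
d₂ = d₁ − σ√T = 2.179866 − 0.740150 = 1.439715
N(d₁) = 0.985366,  N(d₂) = 0.925026,  e^(−rT) = 0.855055
E₀ = V₀·N(d₁) − D·e^(−rT)·N(d₂)
   = 468.5356·0.985366 − 143.5501·0.855055·0.925026 = 348.138471
B₀ = V₀ − E₀ = 468.5356 − 348.138471 = 120.397129
spread = −(1/T)·ln(B₀/D) − r = −(1/4.3740)·ln(120.397129/143.5501) − 0.0358 = 0.00441226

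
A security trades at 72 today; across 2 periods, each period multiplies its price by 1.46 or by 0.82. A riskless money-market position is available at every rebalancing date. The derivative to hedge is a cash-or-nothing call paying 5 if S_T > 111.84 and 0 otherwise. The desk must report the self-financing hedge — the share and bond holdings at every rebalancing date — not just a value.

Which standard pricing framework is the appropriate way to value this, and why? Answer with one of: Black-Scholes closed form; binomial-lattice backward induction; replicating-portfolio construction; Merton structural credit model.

Key observation: the mandate to exhibit the hedge at every date and state singles out the replicating-portfolio construction on the 2-period tree with factors 1.46 and 0.82 from 72.

framework: replicating-portfolio construction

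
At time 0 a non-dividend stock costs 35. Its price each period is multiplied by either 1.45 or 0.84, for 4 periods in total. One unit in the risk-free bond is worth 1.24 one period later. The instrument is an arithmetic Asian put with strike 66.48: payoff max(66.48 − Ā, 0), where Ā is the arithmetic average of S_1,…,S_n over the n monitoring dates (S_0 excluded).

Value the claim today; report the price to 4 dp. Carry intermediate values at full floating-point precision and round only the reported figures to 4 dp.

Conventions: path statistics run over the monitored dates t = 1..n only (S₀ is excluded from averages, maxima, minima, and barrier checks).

price = 5.0390

Set p* = 0.6557 (from d < R < u); the path-dependent value is the discounted p*-expectation over all price paths.
Enumerate all 2^4 = 16 price paths (U = up ×1.45, D = down ×0.84); each path with k up-moves has probability p*^k·(1−p*)^(4−k).
DDDD: Ā=23.0665, payoff=43.4135, prob=0.014046
UDDD: Ā=39.8172, payoff=26.6628, prob=0.026755
DUDD: Ā=34.4797, payoff=32.0003, prob=0.026755
UUDD: Ā=59.5186, payoff=6.9614, prob=0.050961
DDUD: Ā=29.9962, payoff=36.4838, prob=0.026755
UDUD: Ā=51.7792, payoff=14.7008, prob=0.050961
DUUD: Ā=46.4417, payoff=20.0383, prob=0.050961
UUUD: Ā=80.1672, payoff=0.0000, prob=0.097069
DDDU: Ā=26.2301, payoff=40.2499, prob=0.026755
UDDU: Ā=45.2781, payoff=21.2019, prob=0.050961
DUDU: Ā=39.9406, payoff=26.5394, prob=0.050961
UUDU: Ā=68.9451, payoff=0.0000, prob=0.097069
DDUU: Ā=35.4571, payoff=31.0229, prob=0.050961
UDUU: Ā=61.2058, payoff=5.2742, prob=0.097069
DUUU: Ā=55.8683, payoff=10.6117, prob=0.097069
UUUU: Ā=96.4393, payoff=0.0000, prob=0.184893
Price = Σ prob·payoff / R^4 = 11.913325 / 2.364214 = 5.0390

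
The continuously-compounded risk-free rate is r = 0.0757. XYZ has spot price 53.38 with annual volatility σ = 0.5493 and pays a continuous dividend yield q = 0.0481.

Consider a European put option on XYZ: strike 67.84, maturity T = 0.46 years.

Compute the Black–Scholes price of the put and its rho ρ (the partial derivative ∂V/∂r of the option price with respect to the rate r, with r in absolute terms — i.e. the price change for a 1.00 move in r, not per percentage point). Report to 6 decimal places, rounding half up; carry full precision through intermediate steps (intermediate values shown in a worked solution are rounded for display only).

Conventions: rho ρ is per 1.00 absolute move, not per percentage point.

σ√T = 0.5493·√0.46 = 0.372553
d₁ = (ln(S/K) + (r−q+σ²/2)T) / (σ√T) = (ln(53.38/67.84) + (0.0757−0.0481+0.5493²/2)·0.46) / 0.372553 = (-0.239716 + 0.082094) / 0.372553 = -0.423085
d₂ = d₁ − σ√T = -0.423085 − 0.372553 = -0.795639
e^{−rT} = 0.965777
e^{−qT} = 0.978117
N(−d₁) = 0.663883,  N(−d₂) = 0.786879
Put price V = K·e^{−rT}·N(−d₂) − S·e^{−qT}·N(−d₁) = 51.554996 − 34.662607 = 16.892390
ρ = −K·T·e^{−rT}·N(−d₂) = -23.715298

price = 16.892390
ρ = -23.715298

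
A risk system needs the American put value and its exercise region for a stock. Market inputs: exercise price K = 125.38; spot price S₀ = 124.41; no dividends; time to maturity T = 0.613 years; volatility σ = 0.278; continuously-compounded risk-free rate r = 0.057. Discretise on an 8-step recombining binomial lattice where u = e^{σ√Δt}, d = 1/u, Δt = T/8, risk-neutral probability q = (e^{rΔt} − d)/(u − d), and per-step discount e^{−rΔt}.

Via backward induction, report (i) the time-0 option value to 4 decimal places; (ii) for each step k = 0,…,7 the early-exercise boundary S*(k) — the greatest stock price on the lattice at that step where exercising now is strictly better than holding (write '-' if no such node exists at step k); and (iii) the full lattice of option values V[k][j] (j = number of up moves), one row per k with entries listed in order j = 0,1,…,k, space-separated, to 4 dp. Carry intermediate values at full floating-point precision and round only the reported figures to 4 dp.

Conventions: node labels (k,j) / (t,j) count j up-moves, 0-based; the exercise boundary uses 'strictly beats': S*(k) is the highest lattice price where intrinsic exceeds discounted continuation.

price = 9.4459
boundary = - - - 98.7628 91.4477 98.7628 106.6631 115.1953
tree:
9.4459
13.8112 5.3194
19.5391 8.4085 2.3874
26.6172 12.8843 4.1665 0.6930
33.9323 18.9851 7.1144 1.3607 0.0553
40.7056 26.6172 11.7916 2.6670 0.1132 0.0000
46.9772 33.9323 18.7169 5.2174 0.2316 0.0000 0.0000
52.7843 40.7056 26.6172 10.1847 0.4740 0.0000 0.0000 0.0000
58.1613 46.9772 33.9323 18.7169 0.9700 0.0000 0.0000 0.0000 0.0000

Δt=0.07662, u=1.07999, d=0.92593, q=0.50918, disc=e^(-rΔt)=0.99564
k=8 terminal: V=max(K-S,0) → 58.1613 46.9772 33.9323 18.7169 0.9700 0.0000 0.0000 0.0000 0.0000
k=7: j=0 S=72.5957 intr=52.7843 cont=52.2379 V=52.7843[EX]; j=1 S=84.6744 intr=40.7056 cont=40.1592 V=40.7056[EX]; j=2 S=98.7628 intr=26.6172 cont=26.0708 V=26.6172[EX]; j=3 S=115.1953 intr=10.1847 cont=9.6383 V=10.1847[EX]; j=4 S=134.3618 intr=0.0000 cont=0.4740 V=0.4740[hold]; j=5 S=156.7174 intr=0.0000 cont=0.0000 V=0.0000[hold]; j=6 S=182.7925 intr=0.0000 cont=0.0000 V=0.0000[hold]; j=7 S=213.2061 intr=0.0000 cont=0.0000 V=0.0000[hold]  S*(7)=115.1953
k=6: j=0 S=78.4028 intr=46.9772 cont=46.4308 V=46.9772[EX]; j=1 S=91.4477 intr=33.9323 cont=33.3859 V=33.9323[EX]; j=2 S=106.6631 intr=18.7169 cont=18.1705 V=18.7169[EX]; j=3 S=124.4100 intr=0.9700 cont=5.2174 V=5.2174[hold]; j=4 S=145.1097 intr=0.0000 cont=0.2316 V=0.2316[hold]; j=5 S=169.2535 intr=0.0000 cont=0.0000 V=0.0000[hold]; j=6 S=197.4145 intr=0.0000 cont=0.0000 V=0.0000[hold]  S*(6)=106.6631
k=5: j=0 S=84.6744 intr=40.7056 cont=40.1592 V=40.7056[EX]; j=1 S=98.7628 intr=26.6172 cont=26.0708 V=26.6172[EX]; j=2 S=115.1953 intr=10.1847 cont=11.7916 V=11.7916[hold]; j=3 S=134.3618 intr=0.0000 cont=2.6670 V=2.6670[hold]; j=4 S=156.7174 intr=0.0000 cont=0.1132 V=0.1132[hold]; j=5 S=182.7925 intr=0.0000 cont=0.0000 V=0.0000[hold]  S*(5)=98.7628
k=4: j=0 S=91.4477 intr=33.9323 cont=33.3859 V=33.9323[EX]; j=1 S=106.6631 intr=18.7169 cont=18.9851 V=18.9851[hold]; j=2 S=124.4100 intr=0.9700 cont=7.1144 V=7.1144[hold]; j=3 S=145.1097 intr=0.0000 cont=1.3607 V=1.3607[hold]; j=4 S=169.2535 intr=0.0000 cont=0.0553 V=0.0553[hold]  S*(4)=91.4477
k=3: j=0 S=98.7628 intr=26.6172 cont=26.2067 V=26.6172[EX]; j=1 S=115.1953 intr=10.1847 cont=12.8843 V=12.8843[hold]; j=2 S=134.3618 intr=0.0000 cont=4.1665 V=4.1665[hold]; j=3 S=156.7174 intr=0.0000 cont=0.6930 V=0.6930[hold]  S*(3)=98.7628
k=2: j=0 S=106.6631 intr=18.7169 cont=19.5391 V=19.5391[hold]; j=1 S=124.4100 intr=0.9700 cont=8.4085 V=8.4085[hold]; j=2 S=145.1097 intr=0.0000 cont=2.3874 V=2.3874[hold]  S*(2)=-
k=1: j=0 S=115.1953 intr=10.1847 cont=13.8112 V=13.8112[hold]; j=1 S=134.3618 intr=0.0000 cont=5.3194 V=5.3194[hold]  S*(1)=-
k=0: j=0 S=124.4100 intr=0.9700 cont=9.4459 V=9.4459[hold]  S*(0)=-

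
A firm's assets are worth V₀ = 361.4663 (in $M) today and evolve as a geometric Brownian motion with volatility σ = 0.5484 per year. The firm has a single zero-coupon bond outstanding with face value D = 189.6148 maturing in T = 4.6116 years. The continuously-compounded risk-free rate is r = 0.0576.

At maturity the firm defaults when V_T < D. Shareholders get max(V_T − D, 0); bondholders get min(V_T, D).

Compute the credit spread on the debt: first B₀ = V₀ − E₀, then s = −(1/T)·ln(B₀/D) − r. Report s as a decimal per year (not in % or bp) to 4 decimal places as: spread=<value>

spread=0.0515

Equity is a call on the firm's assets struck at D = 189.6148:
d₁ = [ln(V₀/D) + (r + σ²/2)T] / (σ√T)
   = [ln(361.4663/189.6148) + (0.0576 + 0.5·0.5484²)·4.6116] / (0.5484·√4.6116)
   = [0.645174 + 0.959080] / 1.177669 = 1.362229
d₂ = d₁ − σ√T = 1.362229 − 1.177669 = 0.184560
N(d₁) = 0.913437,  N(d₂) = 0.573213,  e^(−rT) = 0.766724
E₀ = V₀·N(d₁) − D·e^(−rT)·N(d₂)
   = 361.4663·0.913437 − 189.6148·0.766724·0.573213 = 246.841779
B₀ = V₀ − E₀ = 361.4663 − 246.841779 = 114.624521
spread = −(1/T)·ln(B₀/D) − r = −(1/4.6116)·ln(114.624521/189.6148) − 0.0576 = 0.05154496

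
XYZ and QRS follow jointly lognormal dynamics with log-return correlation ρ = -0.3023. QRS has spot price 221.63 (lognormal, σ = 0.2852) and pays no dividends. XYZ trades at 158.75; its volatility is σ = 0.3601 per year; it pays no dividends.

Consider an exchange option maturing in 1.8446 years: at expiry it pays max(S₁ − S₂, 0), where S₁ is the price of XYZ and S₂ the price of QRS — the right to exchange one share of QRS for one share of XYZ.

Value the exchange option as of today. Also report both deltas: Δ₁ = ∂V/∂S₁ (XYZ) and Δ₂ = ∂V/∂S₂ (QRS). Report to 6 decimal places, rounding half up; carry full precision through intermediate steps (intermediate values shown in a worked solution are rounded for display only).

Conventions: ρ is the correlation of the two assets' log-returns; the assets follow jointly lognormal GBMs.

exchange price = 26.728573
Δ1 = 0.454127
Δ2 = -0.204684

σ_eff = √(σ₁² + σ₂² − 2ρσ₁σ₂) = √(0.3601² + 0.2852² − 2·-0.3023·0.3601·0.2852) = 0.522593
d₁ = (ln(S₁/S₂) + (q₂ − q₁ + σ_eff²/2)T) / (σ_eff√T) = (ln(158.75/221.63) + (0.0 − 0.0 + 0.136552)·1.8446) / 0.709766 = -0.115242
d₂ = d₁ − σ_eff√T = -0.115242 − 0.709766 = -0.825008
N(d₁) = 0.454127,  N(d₂) = 0.204684
V = S₁·e^{−q₁T}·N(d₁) − S₂·e^{−q₂T}·N(d₂) = 72.092584 − 45.364010 = 26.728573
Key observation: r never enters — measured in units of QRS, the claim is a call on S₁/S₂ struck at 1, so only the dividend yields and σ_eff matter.
Δ₁ = e^{−q₁T}·N(d₁) = 0.454127;  Δ₂ = −e^{−q₂T}·N(d₂) = -0.204684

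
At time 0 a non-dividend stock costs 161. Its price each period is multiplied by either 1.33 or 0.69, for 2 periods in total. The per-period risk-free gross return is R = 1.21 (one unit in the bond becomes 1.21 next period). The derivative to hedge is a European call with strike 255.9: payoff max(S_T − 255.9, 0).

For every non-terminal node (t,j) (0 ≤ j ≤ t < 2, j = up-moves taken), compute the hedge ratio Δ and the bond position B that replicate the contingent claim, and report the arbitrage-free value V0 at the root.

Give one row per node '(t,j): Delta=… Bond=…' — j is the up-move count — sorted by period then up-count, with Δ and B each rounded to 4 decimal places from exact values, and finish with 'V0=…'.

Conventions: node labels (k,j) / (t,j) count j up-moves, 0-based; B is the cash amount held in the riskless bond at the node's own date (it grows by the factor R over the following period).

(0,0): Delta=0.1883 Bond=-17.2867
(1,0): Delta=0.0000 Bond=0.0000
(1,1): Delta=0.2108 Bond=-25.7439
V0=13.0277

No-arbitrage ⇒ martingale measure with p* = (R−d)/(u−d) = 0.8125.
At maturity the claim pays: V(2,0)=0.0000, V(2,1)=0.0000, V(2,2)=28.8929
  t=1,j=0: stock 111.0900 → up 147.7497 (V=0.0000), down 76.6521 (V=0.0000). Price 0.0000; hedge Δ=0.0000, bond B=0.0000.
  t=1,j=1: stock 214.1300 → up 284.7929 (V=28.8929), down 147.7497 (V=0.0000). Price 19.4012; hedge Δ=0.2108, bond B=-25.7439.
  t=0,j=0: stock 161.0000 → up 214.1300 (V=19.4012), down 111.0900 (V=0.0000). Price 13.0277; hedge Δ=0.1883, bond B=-17.2867.
Verification: the root portfolio costs Δ(0,0)·S0 + B(0,0) = 13.0277, matching V0.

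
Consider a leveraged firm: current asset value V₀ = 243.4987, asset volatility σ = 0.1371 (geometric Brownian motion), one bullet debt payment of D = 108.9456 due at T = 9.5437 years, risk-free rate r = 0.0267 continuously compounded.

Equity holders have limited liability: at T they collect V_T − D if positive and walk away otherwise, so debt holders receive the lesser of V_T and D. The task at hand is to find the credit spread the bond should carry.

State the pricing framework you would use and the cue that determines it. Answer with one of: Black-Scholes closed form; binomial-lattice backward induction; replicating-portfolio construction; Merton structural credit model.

framework: Merton structural credit model

Key observation: the data describe a firm's assets (V₀ = 243.4987, GBM) and a single zero-coupon debt of face 108.9456, so credit quantities follow from equity-as-call in the structural model.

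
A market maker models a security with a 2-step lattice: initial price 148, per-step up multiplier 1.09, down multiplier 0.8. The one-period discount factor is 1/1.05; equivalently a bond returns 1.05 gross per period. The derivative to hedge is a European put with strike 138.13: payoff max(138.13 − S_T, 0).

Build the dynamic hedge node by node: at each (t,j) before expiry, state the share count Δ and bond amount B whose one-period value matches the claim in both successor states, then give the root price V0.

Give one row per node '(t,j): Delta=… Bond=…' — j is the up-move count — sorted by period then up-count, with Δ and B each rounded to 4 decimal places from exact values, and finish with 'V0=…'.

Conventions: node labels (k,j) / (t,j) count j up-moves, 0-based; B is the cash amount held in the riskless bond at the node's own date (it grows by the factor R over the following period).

Risk-neutral probability p* = (R−d)/(u−d) = (1.05−0.8)/(1.09−0.8) = 0.8621.
Expiry values: V(2,0)=43.4100, V(2,1)=9.0740, V(2,2)=0.0000
(1,0): S=118.4000. Δ = (V_up−V_dn)/(S_up−S_dn) = (9.0740−43.4100)/(129.0560−94.7200) = -1.0000. V = [p*·9.0740 + (1−p*)·43.4100]/1.05 = 13.1524. B = V − Δ·S = 131.5524.
(1,1): S=161.3200. Δ = (V_up−V_dn)/(S_up−S_dn) = (0.0000−9.0740)/(175.8388−129.0560) = -0.1940. V = [p*·0.0000 + (1−p*)·9.0740]/1.05 = 1.1920. B = V − Δ·S = 32.4816.
(0,0): S=148.0000. Δ = (V_up−V_dn)/(S_up−S_dn) = (1.1920−13.1524)/(161.3200−118.4000) = -0.2787. V = [p*·1.1920 + (1−p*)·13.1524]/1.05 = 2.7064. B = V − Δ·S = 43.9491.
As a check, the time-0 holding Δ(0,0)·S0 + B(0,0) comes to 2.7064 — exactly V0.

(0,0): Delta=-0.2787 Bond=43.9491
(1,0): Delta=-1.0000 Bond=131.5524
(1,1): Delta=-0.1940 Bond=32.4816
V0=2.7064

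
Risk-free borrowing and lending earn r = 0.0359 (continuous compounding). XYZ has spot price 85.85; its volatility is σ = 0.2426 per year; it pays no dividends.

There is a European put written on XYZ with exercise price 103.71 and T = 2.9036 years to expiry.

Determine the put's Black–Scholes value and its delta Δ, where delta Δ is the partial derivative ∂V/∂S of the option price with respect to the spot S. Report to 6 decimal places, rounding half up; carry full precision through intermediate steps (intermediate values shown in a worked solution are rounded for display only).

σ√T = 0.2426·√2.9036 = 0.413389
d₁ = (ln(S/K) + (r+σ²/2)T) / (σ√T) = (ln(85.85/103.71) + (0.0359+0.2426²/2)·2.9036) / 0.413389 = (-0.188997 + 0.189685) / 0.413389 = 0.001663
d₂ = d₁ − σ√T = 0.001663 − 0.413389 = -0.411726
e^{−rT} = 0.901010
N(−d₁) = 0.499336,  N(−d₂) = 0.659730
Put price V = K·e^{−rT}·N(−d₂) − S·N(−d₁) = 61.647607 − 42.868030 = 18.779577
Δ = −N(−d₁) = -0.499336

price = 18.779577
Δ = -0.499336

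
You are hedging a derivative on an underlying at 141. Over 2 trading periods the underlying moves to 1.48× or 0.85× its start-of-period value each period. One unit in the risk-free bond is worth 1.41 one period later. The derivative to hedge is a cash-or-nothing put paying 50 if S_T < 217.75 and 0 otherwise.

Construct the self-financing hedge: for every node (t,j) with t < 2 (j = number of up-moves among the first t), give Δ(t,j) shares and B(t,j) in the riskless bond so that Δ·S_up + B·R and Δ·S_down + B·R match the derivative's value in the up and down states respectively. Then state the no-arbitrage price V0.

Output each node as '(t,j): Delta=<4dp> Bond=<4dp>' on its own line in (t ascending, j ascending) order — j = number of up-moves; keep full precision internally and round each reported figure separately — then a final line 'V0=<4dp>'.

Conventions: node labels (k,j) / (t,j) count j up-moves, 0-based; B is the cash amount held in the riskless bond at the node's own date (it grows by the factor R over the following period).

(0,0): Delta=-0.3548 Bond=55.3115
(1,0): Delta=0.0000 Bond=35.4610
(1,1): Delta=-0.3803 Bond=83.3052
V0=5.2783

Risk-neutral probability p* = (R−d)/(u−d) = (1.41−0.85)/(1.48−0.85) = 0.8889.
Payoffs at expiry: V(2,0)=50.0000, V(2,1)=50.0000, V(2,2)=0.0000
(1,0): S=119.8500. Δ = (V_up−V_dn)/(S_up−S_dn) = (50.0000−50.0000)/(177.3780−101.8725) = 0.0000. V = [p*·50.0000 + (1−p*)·50.0000]/1.41 = 35.4610. B = V − Δ·S = 35.4610.
(1,1): S=208.6800. Δ = (V_up−V_dn)/(S_up−S_dn) = (0.0000−50.0000)/(308.8464−177.3780) = -0.3803. V = [p*·0.0000 + (1−p*)·50.0000]/1.41 = 3.9401. B = V − Δ·S = 83.3052.
(0,0): S=141.0000. Δ = (V_up−V_dn)/(S_up−S_dn) = (3.9401−35.4610)/(208.6800−119.8500) = -0.3548. V = [p*·3.9401 + (1−p*)·35.4610]/1.41 = 5.2783. B = V − Δ·S = 55.3115.
Sanity check at the root: Δ(0,0)·S0 + B(0,0) reproduces V0 = 5.2783.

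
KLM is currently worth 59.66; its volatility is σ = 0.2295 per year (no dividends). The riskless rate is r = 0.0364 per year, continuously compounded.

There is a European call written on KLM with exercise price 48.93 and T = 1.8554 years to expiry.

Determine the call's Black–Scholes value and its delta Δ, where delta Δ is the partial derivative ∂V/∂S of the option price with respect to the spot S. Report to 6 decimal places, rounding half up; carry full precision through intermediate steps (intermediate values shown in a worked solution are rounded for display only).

price = 15.707129
Δ = 0.842935

σ√T = 0.2295·√1.8554 = 0.312609
d₁ = (ln(S/K) + (r+σ²/2)T) / (σ√T) = (ln(59.66/48.93) + (0.0364+0.2295²/2)·1.8554) / 0.312609 = (0.198271 + 0.116399) / 0.312609 = 1.006592
d₂ = d₁ − σ√T = 1.006592 − 0.312609 = 0.693983
e^{−rT} = 0.934694
N(d₁) = 0.842935,  N(d₂) = 0.756154
Call price V = S·N(d₁) − K·e^{−rT}·N(d₂) = 50.289481 − 34.582352 = 15.707129
Δ = N(d₁) = 0.842935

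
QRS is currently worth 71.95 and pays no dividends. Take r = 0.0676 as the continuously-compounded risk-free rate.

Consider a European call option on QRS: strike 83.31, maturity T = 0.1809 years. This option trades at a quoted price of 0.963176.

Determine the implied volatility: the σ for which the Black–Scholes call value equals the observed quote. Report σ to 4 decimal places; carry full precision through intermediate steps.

sigma = 0.3287

At σ = 0.3287 the Black–Scholes value reproduces the quote:
σ√T = 0.3287·√0.1809 = 0.139804
d₁ = (ln(S/K) + (r+σ²/2)T) / (σ√T) = (ln(71.95/83.31) + (0.0676+0.3287²/2)·0.1809) / 0.139804 = (-0.146597 + 0.022001) / 0.139804 = -0.891219
d₂ = d₁ − σ√T = -0.891219 − 0.139804 = -1.031023
e^{−rT} = 0.987846
N(d₁) = 0.186406,  N(d₂) = 0.151265
V = S·N(d₁) − K·e^{−rT}·N(d₂) = 13.411906 − 12.448730 = 0.963176 (matching the quote); vega is positive throughout, so no other σ reproduces this price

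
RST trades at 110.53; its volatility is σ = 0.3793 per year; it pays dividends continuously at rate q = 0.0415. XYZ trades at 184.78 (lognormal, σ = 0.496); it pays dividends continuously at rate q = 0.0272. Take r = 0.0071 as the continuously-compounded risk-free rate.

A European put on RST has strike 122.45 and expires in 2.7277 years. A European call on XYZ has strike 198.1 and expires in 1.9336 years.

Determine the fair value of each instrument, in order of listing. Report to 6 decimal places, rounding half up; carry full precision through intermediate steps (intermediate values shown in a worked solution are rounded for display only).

price(RST put K=122.45) = 38.862842
price(XYZ call K=198.1) = 40.557547

[RST put K=122.45]
σ√T = 0.3793·√2.7277 = 0.626442
d₁ = (ln(S/K) + (r−q+σ²/2)T) / (σ√T) = (ln(110.53/122.45) + (0.0071−0.0415+0.3793²/2)·2.7277) / 0.626442 = (-0.102416 + 0.102382) / 0.626442 = -0.000054
d₂ = d₁ − σ√T = -0.000054 − 0.626442 = -0.626496
e^{−rT} = 0.980820
e^{−qT} = 0.892972
N(−d₁) = 0.500021,  N(−d₂) = 0.734505
price = K·e^{−rT}·N(−d₂) − S·e^{−qT}·N(−d₁) = 88.215080 − 49.352237 = 38.862842
[XYZ call K=198.1]
σ√T = 0.496·√1.9336 = 0.689708
d₁ = (ln(S/K) + (r−q+σ²/2)T) / (σ√T) = (ln(184.78/198.1) + (0.0071−0.0272+0.496²/2)·1.9336) / 0.689708 = (-0.069606 + 0.198983) / 0.689708 = 0.187582
d₂ = d₁ − σ√T = 0.187582 − 0.689708 = -0.502125
e^{−rT} = 0.986365
e^{−qT} = 0.948765
N(d₁) = 0.574398,  N(d₂) = 0.307790
price = S·e^{−qT}·N(d₁) − K·e^{−rT}·N(d₂) = 100.699328 − 60.141781 = 40.557547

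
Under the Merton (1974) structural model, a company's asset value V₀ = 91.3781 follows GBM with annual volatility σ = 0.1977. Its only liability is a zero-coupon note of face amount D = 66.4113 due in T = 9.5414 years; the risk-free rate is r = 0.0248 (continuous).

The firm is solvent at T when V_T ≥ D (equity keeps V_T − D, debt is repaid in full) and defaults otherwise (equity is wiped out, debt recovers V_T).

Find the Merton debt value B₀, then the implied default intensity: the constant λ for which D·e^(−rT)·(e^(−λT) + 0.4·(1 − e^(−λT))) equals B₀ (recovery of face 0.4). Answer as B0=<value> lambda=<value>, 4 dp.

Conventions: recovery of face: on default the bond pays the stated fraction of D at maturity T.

B0=48.3683 lambda=0.0144

Work the structural quantities from V₀ = 91.3781 against face 66.4113:
d₁ = [ln(V₀/D) + (r + σ²/2)T] / (σ√T)
   = [ln(91.3781/66.4113) + (0.0248 + 0.5·0.1977²)·9.5414] / (0.1977·√9.5414)
   = [0.319139 + 0.423091] / 0.610679 = 1.215418
d₂ = d₁ − σ√T = 1.215418 − 0.610679 = 0.604739
N(d₁) = 0.887897,  N(d₂) = 0.727324,  e^(−rT) = 0.789286
E₀ = V₀·N(d₁) − D·e^(−rT)·N(d₂)
   = 91.3781·0.887897 − 66.4113·0.789286·0.727324 = 43.009808
B₀ = V₀ − E₀ = 91.3781 − 43.009808 = 48.368292
e^(−λT) = (B₀·e^(rT)/D − 0.4)/(1 − 0.4) = (48.3683·1.266968/66.4113 − 0.4)/0.6 = 0.87125165
λ = −ln(0.87125165)/9.5414 = 0.014445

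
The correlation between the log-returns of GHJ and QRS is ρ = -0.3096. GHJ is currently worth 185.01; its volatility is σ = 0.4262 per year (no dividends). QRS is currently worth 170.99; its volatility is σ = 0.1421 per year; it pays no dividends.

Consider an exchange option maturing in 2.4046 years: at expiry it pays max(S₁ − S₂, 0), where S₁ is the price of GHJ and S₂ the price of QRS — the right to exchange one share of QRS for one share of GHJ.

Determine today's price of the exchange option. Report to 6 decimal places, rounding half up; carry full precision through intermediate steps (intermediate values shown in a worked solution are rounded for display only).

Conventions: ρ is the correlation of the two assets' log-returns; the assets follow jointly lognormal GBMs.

σ_eff = √(σ₁² + σ₂² − 2ρσ₁σ₂) = √(0.4262² + 0.1421² − 2·-0.3096·0.4262·0.1421) = 0.489223
d₁ = (ln(S₁/S₂) + (q₂ − q₁ + σ_eff²/2)T) / (σ_eff√T) = (ln(185.01/170.99) + (0.0 − 0.0 + 0.119670)·2.4046) / 0.758628 = 0.483192
d₂ = d₁ − σ_eff√T = 0.483192 − 0.758628 = -0.275436
N(d₁) = 0.685520,  N(d₂) = 0.391491
V = S₁·e^{−q₁T}·N(d₁) − S₂·e^{−q₂T}·N(d₂) = 126.828101 − 66.941010 = 59.887092
Key observation: pricing in QRS-units makes this a unit-strike call on the ratio S₁/S₂ — the risk-free rate cancels and cannot affect the value.

exchange price = 59.887092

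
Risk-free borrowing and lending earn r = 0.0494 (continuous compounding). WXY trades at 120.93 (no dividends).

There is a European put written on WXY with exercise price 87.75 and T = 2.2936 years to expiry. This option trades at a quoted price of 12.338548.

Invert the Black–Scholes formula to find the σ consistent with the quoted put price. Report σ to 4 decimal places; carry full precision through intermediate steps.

At σ = 0.4965 the Black–Scholes value reproduces the quote:
σ√T = 0.4965·√2.2936 = 0.751931
d₁ = (ln(S/K) + (r+σ²/2)T) / (σ√T) = (ln(120.93/87.75) + (0.0494+0.4965²/2)·2.2936) / 0.751931 = (0.320720 + 0.396004) / 0.751931 = 0.953178
d₂ = d₁ − σ√T = 0.953178 − 0.751931 = 0.201247
e^{−rT} = 0.892879
N(−d₁) = 0.170250,  N(−d₂) = 0.420253
V = K·e^{−rT}·N(−d₂) − S·N(−d₁) = 32.926880 − 20.588333 = 12.338548 (the quoted price), and the Black–Scholes price is strictly increasing in σ, so σ is unique

sigma = 0.4965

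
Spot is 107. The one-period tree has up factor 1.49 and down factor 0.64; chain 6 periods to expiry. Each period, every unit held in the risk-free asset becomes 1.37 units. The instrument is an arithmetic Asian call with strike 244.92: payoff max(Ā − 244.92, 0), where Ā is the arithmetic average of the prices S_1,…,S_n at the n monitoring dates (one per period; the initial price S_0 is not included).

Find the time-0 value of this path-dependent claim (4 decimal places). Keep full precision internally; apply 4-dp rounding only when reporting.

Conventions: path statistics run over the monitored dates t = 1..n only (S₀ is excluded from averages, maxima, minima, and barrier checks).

With p* = (R−d)/(u−d) = 0.8588, sum probability × payoff across the paths and divide by R^6.
Enumerate all 2^6 = 64 price paths (U = up ×1.49, D = down ×0.64); each path with k up-moves has probability p*^k·(1−p*)^(6−k).
DDDDDD: Ā=29.5250, payoff=0.0000, prob=0.000008
UDDDDD: Ā=68.7380, payoff=0.0000, prob=0.000048
DUDDDD: Ā=53.5797, payoff=0.0000, prob=0.000048
UUDDDD: Ā=124.7401, payoff=0.0000, prob=0.000293
DDUDDD: Ā=43.8783, payoff=0.0000, prob=0.000048
UDUDDD: Ā=102.1542, payoff=0.0000, prob=0.000293
DUUDDD: Ā=86.9959, payoff=0.0000, prob=0.000293
UUUDDD: Ā=202.5373, payoff=0.0000, prob=0.001782
DDDUDD: Ā=37.6695, payoff=0.0000, prob=0.000048
UDDUDD: Ā=87.6992, payoff=0.0000, prob=0.000293
DUDUDD: Ā=72.5409, payoff=0.0000, prob=0.000293
UUDUDD: Ā=168.8843, payoff=0.0000, prob=0.001782
DDUUDD: Ā=62.8396, payoff=0.0000, prob=0.000293
UDUUDD: Ā=146.2984, payoff=0.0000, prob=0.001782
DUUUDD: Ā=131.1400, payoff=0.0000, prob=0.001782
UUUUDD: Ā=305.3104, payoff=60.3904, prob=0.010843
DDDDUD: Ā=33.6958, payoff=0.0000, prob=0.000048
UDDDUD: Ā=78.4480, payoff=0.0000, prob=0.000293
DUDDUD: Ā=63.2897, payoff=0.0000, prob=0.000293
UUDDUD: Ā=147.3463, payoff=0.0000, prob=0.001782
DDUDUD: Ā=53.5884, payoff=0.0000, prob=0.000293
UDUDUD: Ā=124.7604, payoff=0.0000, prob=0.001782
DUUDUD: Ā=109.6021, payoff=0.0000, prob=0.001782
UUUDUD: Ā=255.1674, payoff=10.2474, prob=0.010843
DDDUUD: Ā=47.3795, payoff=0.0000, prob=0.000293
UDDUUD: Ā=110.3054, payoff=0.0000, prob=0.001782
DUDUUD: Ā=95.1471, payoff=0.0000, prob=0.001782
UUDUUD: Ā=221.5144, payoff=0.0000, prob=0.010843
DDUUUD: Ā=85.4458, payoff=0.0000, prob=0.001782
UDUUUD: Ā=198.9284, payoff=0.0000, prob=0.010843
DUUUUD: Ā=183.7701, payoff=0.0000, prob=0.010843
UUUUUD: Ā=427.8398, payoff=182.9198, prob=0.065960
DDDDDU: Ā=31.1527, payoff=0.0000, prob=0.000048
UDDDDU: Ā=72.5273, payoff=0.0000, prob=0.000293
DUDDDU: Ā=57.3689, payoff=0.0000, prob=0.000293
UUDDDU: Ā=133.5621, payoff=0.0000, prob=0.001782
DDUDDU: Ā=47.6676, payoff=0.0000, prob=0.000293
UDUDDU: Ā=110.9762, payoff=0.0000, prob=0.001782
DUUDDU: Ā=95.8178, payoff=0.0000, prob=0.001782
UUUDDU: Ā=223.0759, payoff=0.0000, prob=0.010843
DDDUDU: Ā=41.4588, payoff=0.0000, prob=0.000293
UDDUDU: Ā=96.5212, payoff=0.0000, prob=0.001782
DUDUDU: Ā=81.3628, payoff=0.0000, prob=0.001782
UUDUDU: Ā=189.4228, payoff=0.0000, prob=0.010843
DDUUDU: Ā=71.6615, payoff=0.0000, prob=0.001782
UDUUDU: Ā=166.8369, payoff=0.0000, prob=0.010843
DUUUDU: Ā=151.6786, payoff=0.0000, prob=0.010843
UUUUDU: Ā=353.1267, payoff=108.2067, prob=0.065960
DDDDUU: Ā=37.4851, payoff=0.0000, prob=0.000293
UDDDUU: Ā=87.2700, payoff=0.0000, prob=0.001782
DUDDUU: Ā=72.1116, payoff=0.0000, prob=0.001782
UUDDUU: Ā=167.8849, payoff=0.0000, prob=0.010843
DDUDUU: Ā=62.4103, payoff=0.0000, prob=0.001782
UDUDUU: Ā=145.2990, payoff=0.0000, prob=0.010843
DUUDUU: Ā=130.1407, payoff=0.0000, prob=0.010843
UUUDUU: Ā=302.9837, payoff=58.0637, prob=0.065960
DDDUUU: Ā=56.2015, payoff=0.0000, prob=0.001782
UDDUUU: Ā=130.8440, payoff=0.0000, prob=0.010843
DUDUUU: Ā=115.6857, payoff=0.0000, prob=0.010843
UUDUUU: Ā=269.3307, payoff=24.4107, prob=0.065960
DDUUUU: Ā=105.9843, payoff=0.0000, prob=0.010843
UDUUUU: Ā=246.7448, payoff=1.8248, prob=0.065960
DUUUUU: Ā=231.5865, payoff=0.0000, prob=0.065960
UUUUUU: Ā=539.1622, payoff=294.2422, prob=0.401258
Price = Σ prob·payoff / R^6 = 143.596100 / 6.611856 = 21.7180

price = 21.7180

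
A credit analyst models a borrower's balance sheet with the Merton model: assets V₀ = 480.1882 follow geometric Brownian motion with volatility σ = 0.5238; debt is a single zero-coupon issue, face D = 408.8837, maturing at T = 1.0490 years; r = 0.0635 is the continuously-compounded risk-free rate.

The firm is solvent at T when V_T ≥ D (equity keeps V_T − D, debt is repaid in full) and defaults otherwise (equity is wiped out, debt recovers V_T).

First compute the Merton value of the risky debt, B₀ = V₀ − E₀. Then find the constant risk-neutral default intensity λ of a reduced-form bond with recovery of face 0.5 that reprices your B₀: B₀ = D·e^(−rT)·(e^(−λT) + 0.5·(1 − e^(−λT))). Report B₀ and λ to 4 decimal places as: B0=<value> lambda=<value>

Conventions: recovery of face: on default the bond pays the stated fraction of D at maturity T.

B0=332.2968 lambda=0.2905

Work the structural quantities from V₀ = 480.1882 against face 408.8837:
d₁ = [ln(V₀/D) + (r + σ²/2)T] / (σ√T)
   = [ln(480.1882/408.8837) + (0.0635 + 0.5·0.5238²)·1.0490] / (0.5238·√1.0490)
   = [0.160747 + 0.210517] / 0.536480 = 0.692038
d₂ = d₁ − σ√T = 0.692038 − 0.536480 = 0.155558
N(d₁) = 0.755543,  N(d₂) = 0.561809,  e^(−rT) = 0.935559
E₀ = V₀·N(d₁) − D·e^(−rT)·N(d₂)
   = 480.1882·0.755543 − 408.8837·0.935559·0.561809 = 147.891383
B₀ = V₀ − E₀ = 480.1882 − 147.891383 = 332.296817
e^(−λT) = (B₀·e^(rT)/D − 0.5)/(1 − 0.5) = (332.2968·1.068880/408.8837 − 0.5)/0.5 = 0.73734218
λ = −ln(0.73734218)/1.0490 = 0.290470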